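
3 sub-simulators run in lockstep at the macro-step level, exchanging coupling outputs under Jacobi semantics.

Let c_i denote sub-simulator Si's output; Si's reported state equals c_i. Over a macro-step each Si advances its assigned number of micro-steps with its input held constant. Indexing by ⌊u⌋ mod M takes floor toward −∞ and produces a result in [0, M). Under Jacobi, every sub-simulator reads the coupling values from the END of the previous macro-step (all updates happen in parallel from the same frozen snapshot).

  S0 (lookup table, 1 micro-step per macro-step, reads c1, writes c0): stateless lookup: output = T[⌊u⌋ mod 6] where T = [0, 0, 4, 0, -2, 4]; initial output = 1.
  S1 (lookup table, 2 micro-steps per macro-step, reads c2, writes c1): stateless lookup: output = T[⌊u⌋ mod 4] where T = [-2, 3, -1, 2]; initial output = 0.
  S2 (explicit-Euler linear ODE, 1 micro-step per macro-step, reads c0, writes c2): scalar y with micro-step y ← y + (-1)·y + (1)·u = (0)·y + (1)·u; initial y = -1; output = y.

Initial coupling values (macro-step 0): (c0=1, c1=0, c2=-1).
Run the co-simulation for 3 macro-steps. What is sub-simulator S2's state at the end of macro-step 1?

macro 1: S0 reads c1=0 → after 1×micro: 0; S1 reads c2=-1 → after 2×micro: 2; S2 reads c0=1 → after 1×micro: 1 ⇒ (c0=0, c1=2, c2=1)
macro 2: S0 reads c1=2 → after 1×micro: 4; S1 reads c2=1 → after 2×micro: 3; S2 reads c0=0 → after 1×micro: 0 ⇒ (c0=4, c1=3, c2=0)
macro 3: S0 reads c1=3 → after 1×micro: 0; S1 reads c2=0 → after 2×micro: -2; S2 reads c0=4 → after 1×micro: 4 ⇒ (c0=0, c1=-2, c2=4)

S2 state at macro-step 1 = 1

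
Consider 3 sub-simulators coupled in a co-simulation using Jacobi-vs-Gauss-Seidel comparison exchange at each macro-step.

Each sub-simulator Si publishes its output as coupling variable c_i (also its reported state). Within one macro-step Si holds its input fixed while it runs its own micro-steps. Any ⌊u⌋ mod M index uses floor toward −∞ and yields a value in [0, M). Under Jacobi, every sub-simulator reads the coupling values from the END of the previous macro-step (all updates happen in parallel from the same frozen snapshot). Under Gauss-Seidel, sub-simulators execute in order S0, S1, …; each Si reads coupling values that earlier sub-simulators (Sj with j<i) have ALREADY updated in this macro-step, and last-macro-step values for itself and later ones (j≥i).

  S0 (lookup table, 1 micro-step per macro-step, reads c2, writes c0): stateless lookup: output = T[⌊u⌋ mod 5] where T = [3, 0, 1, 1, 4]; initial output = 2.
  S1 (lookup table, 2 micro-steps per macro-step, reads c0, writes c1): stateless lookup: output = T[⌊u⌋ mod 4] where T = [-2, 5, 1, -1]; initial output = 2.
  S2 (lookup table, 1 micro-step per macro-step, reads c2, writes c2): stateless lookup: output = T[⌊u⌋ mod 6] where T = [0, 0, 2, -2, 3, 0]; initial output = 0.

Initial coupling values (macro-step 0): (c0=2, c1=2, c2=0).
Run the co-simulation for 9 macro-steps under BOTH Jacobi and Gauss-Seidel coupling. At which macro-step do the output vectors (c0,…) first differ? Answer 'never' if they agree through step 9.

first divergence at macro-step: 1

[Jacobi] macro 1: S0 reads c2=0 → after 1×micro: 3; S1 reads c0=2 → after 2×micro: 1; S2 reads c2=0 → after 1×micro: 0 ⇒ (c0=3, c1=1, c2=0)
[Jacobi] macro 2: S0 reads c2=0 → after 1×micro: 3; S1 reads c0=3 → after 2×micro: -1; S2 reads c2=0 → after 1×micro: 0 ⇒ (c0=3, c1=-1, c2=0)
[Jacobi] macro 3: S0 reads c2=0 → after 1×micro: 3; S1 reads c0=3 → after 2×micro: -1; S2 reads c2=0 → after 1×micro: 0 ⇒ (c0=3, c1=-1, c2=0)
[Jacobi] macro 4: S0 reads c2=0 → after 1×micro: 3; S1 reads c0=3 → after 2×micro: -1; S2 reads c2=0 → after 1×micro: 0 ⇒ (c0=3, c1=-1, c2=0)
[Jacobi] macro 5: S0 reads c2=0 → after 1×micro: 3; S1 reads c0=3 → after 2×micro: -1; S2 reads c2=0 → after 1×micro: 0 ⇒ (c0=3, c1=-1, c2=0)
[Jacobi] macro 6: S0 reads c2=0 → after 1×micro: 3; S1 reads c0=3 → after 2×micro: -1; S2 reads c2=0 → after 1×micro: 0 ⇒ (c0=3, c1=-1, c2=0)
[Jacobi] macro 7: S0 reads c2=0 → after 1×micro: 3; S1 reads c0=3 → after 2×micro: -1; S2 reads c2=0 → after 1×micro: 0 ⇒ (c0=3, c1=-1, c2=0)
[Jacobi] macro 8: S0 reads c2=0 → after 1×micro: 3; S1 reads c0=3 → after 2×micro: -1; S2 reads c2=0 → after 1×micro: 0 ⇒ (c0=3, c1=-1, c2=0)
[Jacobi] macro 9: S0 reads c2=0 → after 1×micro: 3; S1 reads c0=3 → after 2×micro: -1; S2 reads c2=0 → after 1×micro: 0 ⇒ (c0=3, c1=-1, c2=0)
[Gauss-Seidel] macro 1: S0 reads c2=0 → after 1×micro: 3; S1 reads c0=3 → after 2×micro: -1; S2 reads c2=0 → after 1×micro: 0 ⇒ (c0=3, c1=-1, c2=0)
[Gauss-Seidel] macro 2: S0 reads c2=0 → after 1×micro: 3; S1 reads c0=3 → after 2×micro: -1; S2 reads c2=0 → after 1×micro: 0 ⇒ (c0=3, c1=-1, c2=0)
[Gauss-Seidel] macro 3: S0 reads c2=0 → after 1×micro: 3; S1 reads c0=3 → after 2×micro: -1; S2 reads c2=0 → after 1×micro: 0 ⇒ (c0=3, c1=-1, c2=0)
[Gauss-Seidel] macro 4: S0 reads c2=0 → after 1×micro: 3; S1 reads c0=3 → after 2×micro: -1; S2 reads c2=0 → after 1×micro: 0 ⇒ (c0=3, c1=-1, c2=0)
[Gauss-Seidel] macro 5: S0 reads c2=0 → after 1×micro: 3; S1 reads c0=3 → after 2×micro: -1; S2 reads c2=0 → after 1×micro: 0 ⇒ (c0=3, c1=-1, c2=0)
[Gauss-Seidel] macro 6: S0 reads c2=0 → after 1×micro: 3; S1 reads c0=3 → after 2×micro: -1; S2 reads c2=0 → after 1×micro: 0 ⇒ (c0=3, c1=-1, c2=0)
[Gauss-Seidel] macro 7: S0 reads c2=0 → after 1×micro: 3; S1 reads c0=3 → after 2×micro: -1; S2 reads c2=0 → after 1×micro: 0 ⇒ (c0=3, c1=-1, c2=0)
[Gauss-Seidel] macro 8: S0 reads c2=0 → after 1×micro: 3; S1 reads c0=3 → after 2×micro: -1; S2 reads c2=0 → after 1×micro: 0 ⇒ (c0=3, c1=-1, c2=0)
[Gauss-Seidel] macro 9: S0 reads c2=0 → after 1×micro: 3; S1 reads c0=3 → after 2×micro: -1; S2 reads c2=0 → after 1×micro: 0 ⇒ (c0=3, c1=-1, c2=0)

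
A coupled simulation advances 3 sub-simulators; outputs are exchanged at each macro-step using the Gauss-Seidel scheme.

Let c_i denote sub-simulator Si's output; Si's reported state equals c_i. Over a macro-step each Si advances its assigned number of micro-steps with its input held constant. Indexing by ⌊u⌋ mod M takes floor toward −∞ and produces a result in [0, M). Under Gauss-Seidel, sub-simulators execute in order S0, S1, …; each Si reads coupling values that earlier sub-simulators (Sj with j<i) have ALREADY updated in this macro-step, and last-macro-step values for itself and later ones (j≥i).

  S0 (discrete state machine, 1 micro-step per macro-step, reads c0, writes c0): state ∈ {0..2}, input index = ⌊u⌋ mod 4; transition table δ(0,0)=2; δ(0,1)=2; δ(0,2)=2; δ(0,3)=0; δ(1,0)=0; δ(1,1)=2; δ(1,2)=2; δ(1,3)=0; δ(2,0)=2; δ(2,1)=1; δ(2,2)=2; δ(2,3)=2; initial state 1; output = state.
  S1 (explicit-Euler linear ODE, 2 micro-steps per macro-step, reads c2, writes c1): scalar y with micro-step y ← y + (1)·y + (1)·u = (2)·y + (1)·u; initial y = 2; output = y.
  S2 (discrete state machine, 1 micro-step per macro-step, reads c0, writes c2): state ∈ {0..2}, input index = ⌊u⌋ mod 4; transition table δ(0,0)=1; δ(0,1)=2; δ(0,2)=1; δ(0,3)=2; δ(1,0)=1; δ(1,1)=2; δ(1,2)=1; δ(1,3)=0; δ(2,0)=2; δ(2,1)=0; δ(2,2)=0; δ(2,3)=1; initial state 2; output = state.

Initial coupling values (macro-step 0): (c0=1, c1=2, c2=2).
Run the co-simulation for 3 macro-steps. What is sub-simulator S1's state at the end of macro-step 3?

S1 state at macro-step 3 = 227

macro 1: S0 reads c0=1 → after 1×micro: 2; S1 reads c2=2 → after 2×micro: 14; S2 reads c0=2 → after 1×micro: 0 ⇒ (c0=2, c1=14, c2=0)
macro 2: S0 reads c0=2 → after 1×micro: 2; S1 reads c2=0 → after 2×micro: 56; S2 reads c0=2 → after 1×micro: 1 ⇒ (c0=2, c1=56, c2=1)
macro 3: S0 reads c0=2 → after 1×micro: 2; S1 reads c2=1 → after 2×micro: 227; S2 reads c0=2 → after 1×micro: 1 ⇒ (c0=2, c1=227, c2=1)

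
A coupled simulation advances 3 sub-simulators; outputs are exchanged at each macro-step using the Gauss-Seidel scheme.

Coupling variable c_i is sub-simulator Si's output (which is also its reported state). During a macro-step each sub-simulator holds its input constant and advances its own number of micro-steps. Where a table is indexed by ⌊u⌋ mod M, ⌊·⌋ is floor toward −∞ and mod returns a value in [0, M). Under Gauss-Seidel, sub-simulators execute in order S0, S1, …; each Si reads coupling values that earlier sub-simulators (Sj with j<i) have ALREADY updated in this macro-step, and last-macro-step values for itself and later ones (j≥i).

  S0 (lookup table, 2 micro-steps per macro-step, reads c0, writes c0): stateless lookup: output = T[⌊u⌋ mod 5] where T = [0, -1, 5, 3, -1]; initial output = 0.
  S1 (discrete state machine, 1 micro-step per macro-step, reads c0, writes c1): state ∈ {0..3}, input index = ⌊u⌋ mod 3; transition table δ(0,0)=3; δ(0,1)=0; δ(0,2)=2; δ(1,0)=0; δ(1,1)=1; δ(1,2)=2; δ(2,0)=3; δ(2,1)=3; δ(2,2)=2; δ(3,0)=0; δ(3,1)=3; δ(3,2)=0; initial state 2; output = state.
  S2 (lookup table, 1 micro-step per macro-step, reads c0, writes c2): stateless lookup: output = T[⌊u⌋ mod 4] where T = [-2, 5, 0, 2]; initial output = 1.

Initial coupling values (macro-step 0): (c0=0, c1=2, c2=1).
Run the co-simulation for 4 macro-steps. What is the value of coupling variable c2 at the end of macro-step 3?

c2 at macro-step 3 = -2

macro 1: S0 reads c0=0 → after 2×micro: 0; S1 reads c0=0 → after 1×micro: 3; S2 reads c0=0 → after 1×micro: -2 ⇒ (c0=0, c1=3, c2=-2)
macro 2: S0 reads c0=0 → after 2×micro: 0; S1 reads c0=0 → after 1×micro: 0; S2 reads c0=0 → after 1×micro: -2 ⇒ (c0=0, c1=0, c2=-2)
macro 3: S0 reads c0=0 → after 2×micro: 0; S1 reads c0=0 → after 1×micro: 3; S2 reads c0=0 → after 1×micro: -2 ⇒ (c0=0, c1=3, c2=-2)
macro 4: S0 reads c0=0 → after 2×micro: 0; S1 reads c0=0 → after 1×micro: 0; S2 reads c0=0 → after 1×micro: -2 ⇒ (c0=0, c1=0, c2=-2)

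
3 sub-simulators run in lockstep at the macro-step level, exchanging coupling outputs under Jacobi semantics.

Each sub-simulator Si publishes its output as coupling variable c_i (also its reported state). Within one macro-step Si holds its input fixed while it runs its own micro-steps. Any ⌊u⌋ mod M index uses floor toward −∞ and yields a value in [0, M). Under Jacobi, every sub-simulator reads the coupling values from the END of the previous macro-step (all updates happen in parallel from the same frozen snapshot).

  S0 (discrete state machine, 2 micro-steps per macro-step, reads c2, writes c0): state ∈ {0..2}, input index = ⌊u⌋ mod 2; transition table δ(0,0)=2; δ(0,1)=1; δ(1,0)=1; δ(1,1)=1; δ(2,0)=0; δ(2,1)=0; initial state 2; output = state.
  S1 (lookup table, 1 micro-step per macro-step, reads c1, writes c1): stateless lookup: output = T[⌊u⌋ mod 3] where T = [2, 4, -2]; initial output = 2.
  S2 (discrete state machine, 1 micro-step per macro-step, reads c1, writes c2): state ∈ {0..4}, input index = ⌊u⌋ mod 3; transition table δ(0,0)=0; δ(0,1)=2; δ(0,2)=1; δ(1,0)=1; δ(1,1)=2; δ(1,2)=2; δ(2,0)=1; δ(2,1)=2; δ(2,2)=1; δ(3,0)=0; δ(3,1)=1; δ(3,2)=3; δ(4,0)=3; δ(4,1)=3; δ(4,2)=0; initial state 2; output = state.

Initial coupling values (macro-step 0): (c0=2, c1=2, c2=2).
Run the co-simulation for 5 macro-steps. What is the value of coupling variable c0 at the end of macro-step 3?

macro 1: S0 reads c2=2 → after 2×micro: 2; S1 reads c1=2 → after 1×micro: -2; S2 reads c1=2 → after 1×micro: 1 ⇒ (c0=2, c1=-2, c2=1)
macro 2: S0 reads c2=1 → after 2×micro: 1; S1 reads c1=-2 → after 1×micro: 4; S2 reads c1=-2 → after 1×micro: 2 ⇒ (c0=1, c1=4, c2=2)
macro 3: S0 reads c2=2 → after 2×micro: 1; S1 reads c1=4 → after 1×micro: 4; S2 reads c1=4 → after 1×micro: 2 ⇒ (c0=1, c1=4, c2=2)
macro 4: S0 reads c2=2 → after 2×micro: 1; S1 reads c1=4 → after 1×micro: 4; S2 reads c1=4 → after 1×micro: 2 ⇒ (c0=1, c1=4, c2=2)
macro 5: S0 reads c2=2 → after 2×micro: 1; S1 reads c1=4 → after 1×micro: 4; S2 reads c1=4 → after 1×micro: 2 ⇒ (c0=1, c1=4, c2=2)

c0 at macro-step 3 = 1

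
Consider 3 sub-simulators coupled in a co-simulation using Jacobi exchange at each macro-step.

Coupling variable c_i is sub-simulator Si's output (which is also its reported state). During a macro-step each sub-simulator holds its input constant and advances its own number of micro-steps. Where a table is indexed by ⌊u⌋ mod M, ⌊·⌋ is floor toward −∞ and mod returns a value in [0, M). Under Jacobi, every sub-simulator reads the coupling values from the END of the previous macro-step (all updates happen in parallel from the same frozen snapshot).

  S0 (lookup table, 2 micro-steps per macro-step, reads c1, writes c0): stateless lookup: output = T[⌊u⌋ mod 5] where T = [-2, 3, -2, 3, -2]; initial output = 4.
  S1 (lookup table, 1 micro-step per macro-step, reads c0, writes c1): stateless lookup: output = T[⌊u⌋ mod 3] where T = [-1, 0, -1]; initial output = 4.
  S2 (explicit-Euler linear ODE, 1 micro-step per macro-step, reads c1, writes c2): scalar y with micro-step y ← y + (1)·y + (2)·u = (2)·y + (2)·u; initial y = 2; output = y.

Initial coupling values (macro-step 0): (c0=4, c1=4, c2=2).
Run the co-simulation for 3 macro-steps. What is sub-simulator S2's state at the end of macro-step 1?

S2 state at macro-step 1 = 12

macro 1: S0 reads c1=4 → after 2×micro: -2; S1 reads c0=4 → after 1×micro: 0; S2 reads c1=4 → after 1×micro: 12 ⇒ (c0=-2, c1=0, c2=12)
macro 2: S0 reads c1=0 → after 2×micro: -2; S1 reads c0=-2 → after 1×micro: 0; S2 reads c1=0 → after 1×micro: 24 ⇒ (c0=-2, c1=0, c2=24)
macro 3: S0 reads c1=0 → after 2×micro: -2; S1 reads c0=-2 → after 1×micro: 0; S2 reads c1=0 → after 1×micro: 48 ⇒ (c0=-2, c1=0, c2=48)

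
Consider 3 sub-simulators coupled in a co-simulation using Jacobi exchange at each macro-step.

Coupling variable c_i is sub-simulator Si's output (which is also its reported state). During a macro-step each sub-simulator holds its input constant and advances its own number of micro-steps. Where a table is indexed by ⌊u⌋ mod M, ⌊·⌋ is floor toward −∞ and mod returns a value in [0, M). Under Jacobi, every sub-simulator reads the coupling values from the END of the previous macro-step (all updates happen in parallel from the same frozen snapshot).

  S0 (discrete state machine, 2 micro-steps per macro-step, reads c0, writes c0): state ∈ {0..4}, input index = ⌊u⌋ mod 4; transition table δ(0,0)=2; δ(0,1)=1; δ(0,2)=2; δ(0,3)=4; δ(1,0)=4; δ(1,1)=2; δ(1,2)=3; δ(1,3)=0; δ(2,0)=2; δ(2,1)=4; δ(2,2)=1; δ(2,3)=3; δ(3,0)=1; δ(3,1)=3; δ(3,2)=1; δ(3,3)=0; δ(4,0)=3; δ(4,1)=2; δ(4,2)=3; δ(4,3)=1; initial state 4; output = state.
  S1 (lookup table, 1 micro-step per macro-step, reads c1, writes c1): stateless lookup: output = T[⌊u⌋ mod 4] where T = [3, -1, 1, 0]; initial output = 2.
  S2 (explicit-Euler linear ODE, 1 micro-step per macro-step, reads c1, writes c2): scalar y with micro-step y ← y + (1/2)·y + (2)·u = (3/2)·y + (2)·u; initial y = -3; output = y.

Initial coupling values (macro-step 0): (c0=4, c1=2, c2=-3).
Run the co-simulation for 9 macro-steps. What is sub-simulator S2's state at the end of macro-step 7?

macro 1: S0 reads c0=4 → after 2×micro: 1; S1 reads c1=2 → after 1×micro: 1; S2 reads c1=2 → after 1×micro: -1/2 ⇒ (c0=1, c1=1, c2=-1/2)
macro 2: S0 reads c0=1 → after 2×micro: 4; S1 reads c1=1 → after 1×micro: -1; S2 reads c1=1 → after 1×micro: 5/4 ⇒ (c0=4, c1=-1, c2=5/4)
macro 3: S0 reads c0=4 → after 2×micro: 1; S1 reads c1=-1 → after 1×micro: 0; S2 reads c1=-1 → after 1×micro: -1/8 ⇒ (c0=1, c1=0, c2=-1/8)
macro 4: S0 reads c0=1 → after 2×micro: 4; S1 reads c1=0 → after 1×micro: 3; S2 reads c1=0 → after 1×micro: -3/16 ⇒ (c0=4, c1=3, c2=-3/16)
macro 5: S0 reads c0=4 → after 2×micro: 1; S1 reads c1=3 → after 1×micro: 0; S2 reads c1=3 → after 1×micro: 183/32 ⇒ (c0=1, c1=0, c2=183/32)
macro 6: S0 reads c0=1 → after 2×micro: 4; S1 reads c1=0 → after 1×micro: 3; S2 reads c1=0 → after 1×micro: 549/64 ⇒ (c0=4, c1=3, c2=549/64)
macro 7: S0 reads c0=4 → after 2×micro: 1; S1 reads c1=3 → after 1×micro: 0; S2 reads c1=3 → after 1×micro: 2415/128 ⇒ (c0=1, c1=0, c2=2415/128)
macro 8: S0 reads c0=1 → after 2×micro: 4; S1 reads c1=0 → after 1×micro: 3; S2 reads c1=0 → after 1×micro: 7245/256 ⇒ (c0=4, c1=3, c2=7245/256)
macro 9: S0 reads c0=4 → after 2×micro: 1; S1 reads c1=3 → after 1×micro: 0; S2 reads c1=3 → after 1×micro: 24807/512 ⇒ (c0=1, c1=0, c2=24807/512)

S2 state at macro-step 7 = 2415/128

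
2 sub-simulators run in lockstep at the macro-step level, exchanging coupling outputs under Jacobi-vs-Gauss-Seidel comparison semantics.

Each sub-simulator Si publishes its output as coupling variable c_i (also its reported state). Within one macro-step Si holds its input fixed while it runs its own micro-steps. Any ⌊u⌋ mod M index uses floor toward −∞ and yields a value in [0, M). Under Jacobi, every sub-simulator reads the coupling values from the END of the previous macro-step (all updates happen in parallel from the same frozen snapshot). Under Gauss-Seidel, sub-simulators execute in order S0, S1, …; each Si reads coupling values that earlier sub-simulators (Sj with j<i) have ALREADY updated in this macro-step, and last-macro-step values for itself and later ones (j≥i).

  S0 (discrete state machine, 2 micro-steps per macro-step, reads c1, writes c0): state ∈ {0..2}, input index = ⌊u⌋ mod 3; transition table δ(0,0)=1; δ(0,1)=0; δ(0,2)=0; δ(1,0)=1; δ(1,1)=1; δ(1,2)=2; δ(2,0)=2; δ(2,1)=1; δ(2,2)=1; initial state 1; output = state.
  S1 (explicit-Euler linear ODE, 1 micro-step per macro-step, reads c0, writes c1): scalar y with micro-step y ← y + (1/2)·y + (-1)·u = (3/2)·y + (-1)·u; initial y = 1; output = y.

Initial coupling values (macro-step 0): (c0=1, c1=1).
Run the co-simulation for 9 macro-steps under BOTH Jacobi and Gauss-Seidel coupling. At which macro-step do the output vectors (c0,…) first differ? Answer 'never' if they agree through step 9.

first divergence at macro-step: never

[Jacobi] macro 1: S0 reads c1=1 → after 2×micro: 1; S1 reads c0=1 → after 1×micro: 1/2 ⇒ (c0=1, c1=1/2)
[Jacobi] macro 2: S0 reads c1=1/2 → after 2×micro: 1; S1 reads c0=1 → after 1×micro: -1/4 ⇒ (c0=1, c1=-1/4)
[Jacobi] macro 3: S0 reads c1=-1/4 → after 2×micro: 1; S1 reads c0=1 → after 1×micro: -11/8 ⇒ (c0=1, c1=-11/8)
[Jacobi] macro 4: S0 reads c1=-11/8 → after 2×micro: 1; S1 reads c0=1 → after 1×micro: -49/16 ⇒ (c0=1, c1=-49/16)
[Jacobi] macro 5: S0 reads c1=-49/16 → after 2×micro: 1; S1 reads c0=1 → after 1×micro: -179/32 ⇒ (c0=1, c1=-179/32)
[Jacobi] macro 6: S0 reads c1=-179/32 → after 2×micro: 1; S1 reads c0=1 → after 1×micro: -601/64 ⇒ (c0=1, c1=-601/64)
[Jacobi] macro 7: S0 reads c1=-601/64 → after 2×micro: 1; S1 reads c0=1 → after 1×micro: -1931/128 ⇒ (c0=1, c1=-1931/128)
[Jacobi] macro 8: S0 reads c1=-1931/128 → after 2×micro: 1; S1 reads c0=1 → after 1×micro: -6049/256 ⇒ (c0=1, c1=-6049/256)
[Jacobi] macro 9: S0 reads c1=-6049/256 → after 2×micro: 1; S1 reads c0=1 → after 1×micro: -18659/512 ⇒ (c0=1, c1=-18659/512)
[Gauss-Seidel] macro 1: S0 reads c1=1 → after 2×micro: 1; S1 reads c0=1 → after 1×micro: 1/2 ⇒ (c0=1, c1=1/2)
[Gauss-Seidel] macro 2: S0 reads c1=1/2 → after 2×micro: 1; S1 reads c0=1 → after 1×micro: -1/4 ⇒ (c0=1, c1=-1/4)
[Gauss-Seidel] macro 3: S0 reads c1=-1/4 → after 2×micro: 1; S1 reads c0=1 → after 1×micro: -11/8 ⇒ (c0=1, c1=-11/8)
[Gauss-Seidel] macro 4: S0 reads c1=-11/8 → after 2×micro: 1; S1 reads c0=1 → after 1×micro: -49/16 ⇒ (c0=1, c1=-49/16)
[Gauss-Seidel] macro 5: S0 reads c1=-49/16 → after 2×micro: 1; S1 reads c0=1 → after 1×micro: -179/32 ⇒ (c0=1, c1=-179/32)
[Gauss-Seidel] macro 6: S0 reads c1=-179/32 → after 2×micro: 1; S1 reads c0=1 → after 1×micro: -601/64 ⇒ (c0=1, c1=-601/64)
[Gauss-Seidel] macro 7: S0 reads c1=-601/64 → after 2×micro: 1; S1 reads c0=1 → after 1×micro: -1931/128 ⇒ (c0=1, c1=-1931/128)
[Gauss-Seidel] macro 8: S0 reads c1=-1931/128 → after 2×micro: 1; S1 reads c0=1 → after 1×micro: -6049/256 ⇒ (c0=1, c1=-6049/256)
[Gauss-Seidel] macro 9: S0 reads c1=-6049/256 → after 2×micro: 1; S1 reads c0=1 → after 1×micro: -18659/512 ⇒ (c0=1, c1=-18659/512)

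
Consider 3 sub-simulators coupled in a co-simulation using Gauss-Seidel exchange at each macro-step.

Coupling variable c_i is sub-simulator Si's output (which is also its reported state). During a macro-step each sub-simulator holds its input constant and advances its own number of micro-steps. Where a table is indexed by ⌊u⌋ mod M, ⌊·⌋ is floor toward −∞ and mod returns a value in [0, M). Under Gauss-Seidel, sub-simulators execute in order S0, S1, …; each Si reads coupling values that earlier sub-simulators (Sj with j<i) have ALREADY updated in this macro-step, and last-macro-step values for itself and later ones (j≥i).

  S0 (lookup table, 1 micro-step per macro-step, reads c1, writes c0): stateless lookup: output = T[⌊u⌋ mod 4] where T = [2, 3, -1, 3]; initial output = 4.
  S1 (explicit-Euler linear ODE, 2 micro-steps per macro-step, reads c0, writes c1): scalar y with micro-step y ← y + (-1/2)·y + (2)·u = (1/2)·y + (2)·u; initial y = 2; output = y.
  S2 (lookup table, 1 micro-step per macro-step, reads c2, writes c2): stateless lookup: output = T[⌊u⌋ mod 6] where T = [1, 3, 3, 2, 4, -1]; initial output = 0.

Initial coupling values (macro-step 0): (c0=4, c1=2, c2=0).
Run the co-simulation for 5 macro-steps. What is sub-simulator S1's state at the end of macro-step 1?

macro 1: S0 reads c1=2 → after 1×micro: -1; S1 reads c0=-1 → after 2×micro: -5/2; S2 reads c2=0 → after 1×micro: 1 ⇒ (c0=-1, c1=-5/2, c2=1)
macro 2: S0 reads c1=-5/2 → after 1×micro: 3; S1 reads c0=3 → after 2×micro: 67/8; S2 reads c2=1 → after 1×micro: 3 ⇒ (c0=3, c1=67/8, c2=3)
macro 3: S0 reads c1=67/8 → after 1×micro: 2; S1 reads c0=2 → after 2×micro: 259/32; S2 reads c2=3 → after 1×micro: 2 ⇒ (c0=2, c1=259/32, c2=2)
macro 4: S0 reads c1=259/32 → after 1×micro: 2; S1 reads c0=2 → after 2×micro: 1027/128; S2 reads c2=2 → after 1×micro: 3 ⇒ (c0=2, c1=1027/128, c2=3)
macro 5: S0 reads c1=1027/128 → after 1×micro: 2; S1 reads c0=2 → after 2×micro: 4099/512; S2 reads c2=3 → after 1×micro: 2 ⇒ (c0=2, c1=4099/512, c2=2)

S1 state at macro-step 1 = -5/2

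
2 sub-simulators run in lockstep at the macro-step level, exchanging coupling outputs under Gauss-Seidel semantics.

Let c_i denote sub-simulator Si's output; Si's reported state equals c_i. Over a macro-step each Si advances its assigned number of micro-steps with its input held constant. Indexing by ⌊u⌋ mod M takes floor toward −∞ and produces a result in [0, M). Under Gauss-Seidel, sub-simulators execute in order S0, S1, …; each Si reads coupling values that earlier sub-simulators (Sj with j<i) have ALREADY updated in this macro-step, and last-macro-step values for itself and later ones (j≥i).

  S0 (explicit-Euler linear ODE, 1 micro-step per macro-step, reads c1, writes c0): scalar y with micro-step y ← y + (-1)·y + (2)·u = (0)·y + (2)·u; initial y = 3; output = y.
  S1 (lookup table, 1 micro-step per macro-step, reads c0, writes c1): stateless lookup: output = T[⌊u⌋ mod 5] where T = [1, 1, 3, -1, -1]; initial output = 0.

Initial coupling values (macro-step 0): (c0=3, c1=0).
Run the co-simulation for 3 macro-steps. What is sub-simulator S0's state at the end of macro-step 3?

macro 1: S0 reads c1=0 → after 1×micro: 0; S1 reads c0=0 → after 1×micro: 1 ⇒ (c0=0, c1=1)
macro 2: S0 reads c1=1 → after 1×micro: 2; S1 reads c0=2 → after 1×micro: 3 ⇒ (c0=2, c1=3)
macro 3: S0 reads c1=3 → after 1×micro: 6; S1 reads c0=6 → after 1×micro: 1 ⇒ (c0=6, c1=1)

S0 state at macro-step 3 = 6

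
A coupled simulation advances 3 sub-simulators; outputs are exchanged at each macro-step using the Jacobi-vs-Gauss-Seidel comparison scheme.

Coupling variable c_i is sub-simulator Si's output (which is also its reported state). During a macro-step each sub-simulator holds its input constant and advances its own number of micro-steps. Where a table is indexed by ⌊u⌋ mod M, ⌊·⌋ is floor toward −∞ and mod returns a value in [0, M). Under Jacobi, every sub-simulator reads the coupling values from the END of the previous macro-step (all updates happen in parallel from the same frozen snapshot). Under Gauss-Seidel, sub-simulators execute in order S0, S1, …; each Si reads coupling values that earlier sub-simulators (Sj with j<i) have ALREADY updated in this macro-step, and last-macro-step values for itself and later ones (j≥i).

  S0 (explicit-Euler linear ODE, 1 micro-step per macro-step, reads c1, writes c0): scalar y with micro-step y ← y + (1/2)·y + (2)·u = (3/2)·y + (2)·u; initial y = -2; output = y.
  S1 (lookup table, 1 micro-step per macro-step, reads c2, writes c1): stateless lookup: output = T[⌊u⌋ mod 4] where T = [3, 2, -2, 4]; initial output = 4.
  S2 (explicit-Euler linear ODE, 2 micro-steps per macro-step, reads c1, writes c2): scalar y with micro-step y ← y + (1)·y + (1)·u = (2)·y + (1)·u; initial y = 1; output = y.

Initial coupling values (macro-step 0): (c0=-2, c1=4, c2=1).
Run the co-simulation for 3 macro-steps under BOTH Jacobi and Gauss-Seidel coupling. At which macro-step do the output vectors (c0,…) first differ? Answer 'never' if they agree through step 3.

[Jacobi] macro 1: S0 reads c1=4 → after 1×micro: 5; S1 reads c2=1 → after 1×micro: 2; S2 reads c1=4 → after 2×micro: 16 ⇒ (c0=5, c1=2, c2=16)
[Jacobi] macro 2: S0 reads c1=2 → after 1×micro: 23/2; S1 reads c2=16 → after 1×micro: 3; S2 reads c1=2 → after 2×micro: 70 ⇒ (c0=23/2, c1=3, c2=70)
[Jacobi] macro 3: S0 reads c1=3 → after 1×micro: 93/4; S1 reads c2=70 → after 1×micro: -2; S2 reads c1=3 → after 2×micro: 289 ⇒ (c0=93/4, c1=-2, c2=289)
[Gauss-Seidel] macro 1: S0 reads c1=4 → after 1×micro: 5; S1 reads c2=1 → after 1×micro: 2; S2 reads c1=2 → after 2×micro: 10 ⇒ (c0=5, c1=2, c2=10)
[Gauss-Seidel] macro 2: S0 reads c1=2 → after 1×micro: 23/2; S1 reads c2=10 → after 1×micro: -2; S2 reads c1=-2 → after 2×micro: 34 ⇒ (c0=23/2, c1=-2, c2=34)
[Gauss-Seidel] macro 3: S0 reads c1=-2 → after 1×micro: 53/4; S1 reads c2=34 → after 1×micro: -2; S2 reads c1=-2 → after 2×micro: 130 ⇒ (c0=53/4, c1=-2, c2=130)

first divergence at macro-step: 1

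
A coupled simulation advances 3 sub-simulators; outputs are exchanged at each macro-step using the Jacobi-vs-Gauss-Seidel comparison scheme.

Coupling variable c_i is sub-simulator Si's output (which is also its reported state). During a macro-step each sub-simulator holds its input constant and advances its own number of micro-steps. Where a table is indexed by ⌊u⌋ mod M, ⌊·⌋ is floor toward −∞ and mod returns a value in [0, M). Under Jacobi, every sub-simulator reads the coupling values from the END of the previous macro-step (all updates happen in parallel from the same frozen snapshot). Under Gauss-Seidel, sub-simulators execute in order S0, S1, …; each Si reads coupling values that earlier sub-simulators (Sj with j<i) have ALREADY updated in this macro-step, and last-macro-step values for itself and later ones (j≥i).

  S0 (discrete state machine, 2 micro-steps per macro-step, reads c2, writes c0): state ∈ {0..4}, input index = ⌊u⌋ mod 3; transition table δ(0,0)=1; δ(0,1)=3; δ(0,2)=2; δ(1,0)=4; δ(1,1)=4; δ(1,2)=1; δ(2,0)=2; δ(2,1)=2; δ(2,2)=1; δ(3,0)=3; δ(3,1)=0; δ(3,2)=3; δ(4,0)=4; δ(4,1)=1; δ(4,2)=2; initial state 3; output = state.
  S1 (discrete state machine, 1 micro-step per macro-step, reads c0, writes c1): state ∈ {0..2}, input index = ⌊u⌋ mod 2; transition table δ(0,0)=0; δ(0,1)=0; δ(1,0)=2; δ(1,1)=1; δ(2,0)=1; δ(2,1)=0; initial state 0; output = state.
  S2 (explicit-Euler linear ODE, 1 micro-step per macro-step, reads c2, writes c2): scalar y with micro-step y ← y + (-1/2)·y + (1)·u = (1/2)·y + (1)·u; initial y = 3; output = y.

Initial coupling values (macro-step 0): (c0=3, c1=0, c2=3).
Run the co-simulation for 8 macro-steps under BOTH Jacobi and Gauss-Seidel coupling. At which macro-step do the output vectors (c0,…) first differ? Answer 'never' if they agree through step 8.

first divergence at macro-step: never

[Jacobi] macro 1: S0 reads c2=3 → after 2×micro: 3; S1 reads c0=3 → after 1×micro: 0; S2 reads c2=3 → after 1×micro: 9/2 ⇒ (c0=3, c1=0, c2=9/2)
[Jacobi] macro 2: S0 reads c2=9/2 → after 2×micro: 3; S1 reads c0=3 → after 1×micro: 0; S2 reads c2=9/2 → after 1×micro: 27/4 ⇒ (c0=3, c1=0, c2=27/4)
[Jacobi] macro 3: S0 reads c2=27/4 → after 2×micro: 3; S1 reads c0=3 → after 1×micro: 0; S2 reads c2=27/4 → after 1×micro: 81/8 ⇒ (c0=3, c1=0, c2=81/8)
[Jacobi] macro 4: S0 reads c2=81/8 → after 2×micro: 3; S1 reads c0=3 → after 1×micro: 0; S2 reads c2=81/8 → after 1×micro: 243/16 ⇒ (c0=3, c1=0, c2=243/16)
[Jacobi] macro 5: S0 reads c2=243/16 → after 2×micro: 3; S1 reads c0=3 → after 1×micro: 0; S2 reads c2=243/16 → after 1×micro: 729/32 ⇒ (c0=3, c1=0, c2=729/32)
[Jacobi] macro 6: S0 reads c2=729/32 → after 2×micro: 3; S1 reads c0=3 → after 1×micro: 0; S2 reads c2=729/32 → after 1×micro: 2187/64 ⇒ (c0=3, c1=0, c2=2187/64)
[Jacobi] macro 7: S0 reads c2=2187/64 → after 2×micro: 3; S1 reads c0=3 → after 1×micro: 0; S2 reads c2=2187/64 → after 1×micro: 6561/128 ⇒ (c0=3, c1=0, c2=6561/128)
[Jacobi] macro 8: S0 reads c2=6561/128 → after 2×micro: 3; S1 reads c0=3 → after 1×micro: 0; S2 reads c2=6561/128 → after 1×micro: 19683/256 ⇒ (c0=3, c1=0, c2=19683/256)
[Gauss-Seidel] macro 1: S0 reads c2=3 → after 2×micro: 3; S1 reads c0=3 → after 1×micro: 0; S2 reads c2=3 → after 1×micro: 9/2 ⇒ (c0=3, c1=0, c2=9/2)
[Gauss-Seidel] macro 2: S0 reads c2=9/2 → after 2×micro: 3; S1 reads c0=3 → after 1×micro: 0; S2 reads c2=9/2 → after 1×micro: 27/4 ⇒ (c0=3, c1=0, c2=27/4)
[Gauss-Seidel] macro 3: S0 reads c2=27/4 → after 2×micro: 3; S1 reads c0=3 → after 1×micro: 0; S2 reads c2=27/4 → after 1×micro: 81/8 ⇒ (c0=3, c1=0, c2=81/8)
[Gauss-Seidel] macro 4: S0 reads c2=81/8 → after 2×micro: 3; S1 reads c0=3 → after 1×micro: 0; S2 reads c2=81/8 → after 1×micro: 243/16 ⇒ (c0=3, c1=0, c2=243/16)
[Gauss-Seidel] macro 5: S0 reads c2=243/16 → after 2×micro: 3; S1 reads c0=3 → after 1×micro: 0; S2 reads c2=243/16 → after 1×micro: 729/32 ⇒ (c0=3, c1=0, c2=729/32)
[Gauss-Seidel] macro 6: S0 reads c2=729/32 → after 2×micro: 3; S1 reads c0=3 → after 1×micro: 0; S2 reads c2=729/32 → after 1×micro: 2187/64 ⇒ (c0=3, c1=0, c2=2187/64)
[Gauss-Seidel] macro 7: S0 reads c2=2187/64 → after 2×micro: 3; S1 reads c0=3 → after 1×micro: 0; S2 reads c2=2187/64 → after 1×micro: 6561/128 ⇒ (c0=3, c1=0, c2=6561/128)
[Gauss-Seidel] macro 8: S0 reads c2=6561/128 → after 2×micro: 3; S1 reads c0=3 → after 1×micro: 0; S2 reads c2=6561/128 → after 1×micro: 19683/256 ⇒ (c0=3, c1=0, c2=19683/256)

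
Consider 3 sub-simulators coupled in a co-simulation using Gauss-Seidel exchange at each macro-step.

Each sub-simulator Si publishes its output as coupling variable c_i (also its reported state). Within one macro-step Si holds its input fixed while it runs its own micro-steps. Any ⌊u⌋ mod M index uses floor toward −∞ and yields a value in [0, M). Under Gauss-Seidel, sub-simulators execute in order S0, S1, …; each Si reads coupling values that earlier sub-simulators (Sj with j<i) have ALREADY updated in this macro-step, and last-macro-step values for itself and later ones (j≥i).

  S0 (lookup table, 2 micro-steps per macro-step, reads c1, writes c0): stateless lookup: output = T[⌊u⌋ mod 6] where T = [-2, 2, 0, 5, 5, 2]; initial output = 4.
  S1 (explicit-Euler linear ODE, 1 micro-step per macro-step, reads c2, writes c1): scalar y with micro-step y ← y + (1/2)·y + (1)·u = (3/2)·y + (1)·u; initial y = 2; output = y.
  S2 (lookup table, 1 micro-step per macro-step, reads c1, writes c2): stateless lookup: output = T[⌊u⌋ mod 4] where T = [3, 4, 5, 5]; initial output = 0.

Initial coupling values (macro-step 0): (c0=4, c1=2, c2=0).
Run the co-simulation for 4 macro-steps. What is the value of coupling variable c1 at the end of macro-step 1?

macro 1: S0 reads c1=2 → after 2×micro: 0; S1 reads c2=0 → after 1×micro: 3; S2 reads c1=3 → after 1×micro: 5 ⇒ (c0=0, c1=3, c2=5)
macro 2: S0 reads c1=3 → after 2×micro: 5; S1 reads c2=5 → after 1×micro: 19/2; S2 reads c1=19/2 → after 1×micro: 4 ⇒ (c0=5, c1=19/2, c2=4)
macro 3: S0 reads c1=19/2 → after 2×micro: 5; S1 reads c2=4 → after 1×micro: 73/4; S2 reads c1=73/4 → after 1×micro: 5 ⇒ (c0=5, c1=73/4, c2=5)
macro 4: S0 reads c1=73/4 → after 2×micro: -2; S1 reads c2=5 → after 1×micro: 259/8; S2 reads c1=259/8 → after 1×micro: 3 ⇒ (c0=-2, c1=259/8, c2=3)

c1 at macro-step 1 = 3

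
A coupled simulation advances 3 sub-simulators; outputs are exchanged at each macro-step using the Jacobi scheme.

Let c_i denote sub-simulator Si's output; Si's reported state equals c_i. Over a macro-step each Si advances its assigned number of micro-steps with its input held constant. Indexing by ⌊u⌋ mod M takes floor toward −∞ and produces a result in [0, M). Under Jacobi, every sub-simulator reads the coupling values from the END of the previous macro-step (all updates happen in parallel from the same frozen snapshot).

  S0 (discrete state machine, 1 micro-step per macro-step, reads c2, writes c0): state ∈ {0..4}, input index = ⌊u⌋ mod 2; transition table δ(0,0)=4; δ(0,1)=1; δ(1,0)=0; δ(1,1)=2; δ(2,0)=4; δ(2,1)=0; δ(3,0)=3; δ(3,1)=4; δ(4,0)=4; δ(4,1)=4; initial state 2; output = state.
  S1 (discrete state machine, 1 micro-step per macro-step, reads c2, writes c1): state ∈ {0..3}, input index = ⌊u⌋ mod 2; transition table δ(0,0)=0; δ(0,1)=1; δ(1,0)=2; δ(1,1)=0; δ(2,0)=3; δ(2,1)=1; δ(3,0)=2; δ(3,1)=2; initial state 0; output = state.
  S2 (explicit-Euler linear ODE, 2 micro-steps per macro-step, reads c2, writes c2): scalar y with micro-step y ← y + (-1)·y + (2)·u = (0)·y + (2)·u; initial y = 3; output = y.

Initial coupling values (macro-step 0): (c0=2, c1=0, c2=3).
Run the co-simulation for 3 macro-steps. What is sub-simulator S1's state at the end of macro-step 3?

S1 state at macro-step 3 = 3

macro 1: S0 reads c2=3 → after 1×micro: 0; S1 reads c2=3 → after 1×micro: 1; S2 reads c2=3 → after 2×micro: 6 ⇒ (c0=0, c1=1, c2=6)
macro 2: S0 reads c2=6 → after 1×micro: 4; S1 reads c2=6 → after 1×micro: 2; S2 reads c2=6 → after 2×micro: 12 ⇒ (c0=4, c1=2, c2=12)
macro 3: S0 reads c2=12 → after 1×micro: 4; S1 reads c2=12 → after 1×micro: 3; S2 reads c2=12 → after 2×micro: 24 ⇒ (c0=4, c1=3, c2=24)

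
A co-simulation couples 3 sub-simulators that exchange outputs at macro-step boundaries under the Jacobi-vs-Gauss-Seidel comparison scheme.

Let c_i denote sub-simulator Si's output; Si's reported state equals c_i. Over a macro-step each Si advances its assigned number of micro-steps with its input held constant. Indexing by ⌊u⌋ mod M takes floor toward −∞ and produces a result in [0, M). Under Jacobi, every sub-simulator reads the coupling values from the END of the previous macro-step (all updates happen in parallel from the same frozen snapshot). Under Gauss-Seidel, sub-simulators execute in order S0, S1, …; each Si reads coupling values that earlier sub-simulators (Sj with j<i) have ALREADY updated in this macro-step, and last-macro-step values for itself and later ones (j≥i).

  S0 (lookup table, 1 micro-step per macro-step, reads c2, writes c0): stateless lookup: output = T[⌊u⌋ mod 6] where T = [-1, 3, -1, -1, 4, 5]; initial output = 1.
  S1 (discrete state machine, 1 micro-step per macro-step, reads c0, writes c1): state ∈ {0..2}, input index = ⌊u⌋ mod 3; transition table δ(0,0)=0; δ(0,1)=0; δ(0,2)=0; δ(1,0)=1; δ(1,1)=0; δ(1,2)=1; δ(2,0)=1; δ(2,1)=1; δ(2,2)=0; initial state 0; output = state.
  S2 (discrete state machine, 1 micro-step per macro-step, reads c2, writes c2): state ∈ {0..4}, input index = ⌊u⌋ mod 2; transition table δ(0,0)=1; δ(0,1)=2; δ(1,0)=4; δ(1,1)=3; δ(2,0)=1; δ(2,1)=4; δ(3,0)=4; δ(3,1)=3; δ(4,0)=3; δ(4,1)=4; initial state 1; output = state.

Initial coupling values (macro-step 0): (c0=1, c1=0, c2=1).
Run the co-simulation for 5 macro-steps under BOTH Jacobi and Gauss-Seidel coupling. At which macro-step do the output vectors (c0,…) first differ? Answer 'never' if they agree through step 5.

first divergence at macro-step: never

[Jacobi] macro 1: S0 reads c2=1 → after 1×micro: 3; S1 reads c0=1 → after 1×micro: 0; S2 reads c2=1 → after 1×micro: 3 ⇒ (c0=3, c1=0, c2=3)
[Jacobi] macro 2: S0 reads c2=3 → after 1×micro: -1; S1 reads c0=3 → after 1×micro: 0; S2 reads c2=3 → after 1×micro: 3 ⇒ (c0=-1, c1=0, c2=3)
[Jacobi] macro 3: S0 reads c2=3 → after 1×micro: -1; S1 reads c0=-1 → after 1×micro: 0; S2 reads c2=3 → after 1×micro: 3 ⇒ (c0=-1, c1=0, c2=3)
[Jacobi] macro 4: S0 reads c2=3 → after 1×micro: -1; S1 reads c0=-1 → after 1×micro: 0; S2 reads c2=3 → after 1×micro: 3 ⇒ (c0=-1, c1=0, c2=3)
[Jacobi] macro 5: S0 reads c2=3 → after 1×micro: -1; S1 reads c0=-1 → after 1×micro: 0; S2 reads c2=3 → after 1×micro: 3 ⇒ (c0=-1, c1=0, c2=3)
[Gauss-Seidel] macro 1: S0 reads c2=1 → after 1×micro: 3; S1 reads c0=3 → after 1×micro: 0; S2 reads c2=1 → after 1×micro: 3 ⇒ (c0=3, c1=0, c2=3)
[Gauss-Seidel] macro 2: S0 reads c2=3 → after 1×micro: -1; S1 reads c0=-1 → after 1×micro: 0; S2 reads c2=3 → after 1×micro: 3 ⇒ (c0=-1, c1=0, c2=3)
[Gauss-Seidel] macro 3: S0 reads c2=3 → after 1×micro: -1; S1 reads c0=-1 → after 1×micro: 0; S2 reads c2=3 → after 1×micro: 3 ⇒ (c0=-1, c1=0, c2=3)
[Gauss-Seidel] macro 4: S0 reads c2=3 → after 1×micro: -1; S1 reads c0=-1 → after 1×micro: 0; S2 reads c2=3 → after 1×micro: 3 ⇒ (c0=-1, c1=0, c2=3)
[Gauss-Seidel] macro 5: S0 reads c2=3 → after 1×micro: -1; S1 reads c0=-1 → after 1×micro: 0; S2 reads c2=3 → after 1×micro: 3 ⇒ (c0=-1, c1=0, c2=3)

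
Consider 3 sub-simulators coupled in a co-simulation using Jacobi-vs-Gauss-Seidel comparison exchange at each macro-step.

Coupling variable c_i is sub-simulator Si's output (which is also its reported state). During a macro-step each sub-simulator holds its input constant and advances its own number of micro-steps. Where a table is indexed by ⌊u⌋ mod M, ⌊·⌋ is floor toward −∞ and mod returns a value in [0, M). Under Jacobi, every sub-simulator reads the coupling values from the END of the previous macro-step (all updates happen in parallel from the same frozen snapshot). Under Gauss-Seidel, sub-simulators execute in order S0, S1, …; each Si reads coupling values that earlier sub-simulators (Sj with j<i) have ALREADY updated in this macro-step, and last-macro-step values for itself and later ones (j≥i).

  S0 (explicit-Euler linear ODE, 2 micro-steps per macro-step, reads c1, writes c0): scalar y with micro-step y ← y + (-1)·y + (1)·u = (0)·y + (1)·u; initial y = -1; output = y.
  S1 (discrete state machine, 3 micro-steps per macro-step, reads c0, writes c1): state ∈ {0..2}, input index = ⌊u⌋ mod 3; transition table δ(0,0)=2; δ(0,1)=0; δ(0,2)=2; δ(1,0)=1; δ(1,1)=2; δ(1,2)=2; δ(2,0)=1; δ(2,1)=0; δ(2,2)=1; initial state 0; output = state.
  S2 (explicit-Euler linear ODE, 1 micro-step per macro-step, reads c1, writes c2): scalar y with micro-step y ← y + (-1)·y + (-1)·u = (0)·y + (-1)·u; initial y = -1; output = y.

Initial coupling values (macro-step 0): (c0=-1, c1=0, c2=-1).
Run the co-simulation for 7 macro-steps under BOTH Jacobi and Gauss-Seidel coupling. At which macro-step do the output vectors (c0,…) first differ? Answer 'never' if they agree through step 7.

[Jacobi] macro 1: S0 reads c1=0 → after 2×micro: 0; S1 reads c0=-1 → after 3×micro: 2; S2 reads c1=0 → after 1×micro: 0 ⇒ (c0=0, c1=2, c2=0)
[Jacobi] macro 2: S0 reads c1=2 → after 2×micro: 2; S1 reads c0=0 → after 3×micro: 1; S2 reads c1=2 → after 1×micro: -2 ⇒ (c0=2, c1=1, c2=-2)
[Jacobi] macro 3: S0 reads c1=1 → after 2×micro: 1; S1 reads c0=2 → after 3×micro: 2; S2 reads c1=1 → after 1×micro: -1 ⇒ (c0=1, c1=2, c2=-1)
[Jacobi] macro 4: S0 reads c1=2 → after 2×micro: 2; S1 reads c0=1 → after 3×micro: 0; S2 reads c1=2 → after 1×micro: -2 ⇒ (c0=2, c1=0, c2=-2)
[Jacobi] macro 5: S0 reads c1=0 → after 2×micro: 0; S1 reads c0=2 → after 3×micro: 2; S2 reads c1=0 → after 1×micro: 0 ⇒ (c0=0, c1=2, c2=0)
[Jacobi] macro 6: S0 reads c1=2 → after 2×micro: 2; S1 reads c0=0 → after 3×micro: 1; S2 reads c1=2 → after 1×micro: -2 ⇒ (c0=2, c1=1, c2=-2)
[Jacobi] macro 7: S0 reads c1=1 → after 2×micro: 1; S1 reads c0=2 → after 3×micro: 2; S2 reads c1=1 → after 1×micro: -1 ⇒ (c0=1, c1=2, c2=-1)
[Gauss-Seidel] macro 1: S0 reads c1=0 → after 2×micro: 0; S1 reads c0=0 → after 3×micro: 1; S2 reads c1=1 → after 1×micro: -1 ⇒ (c0=0, c1=1, c2=-1)
[Gauss-Seidel] macro 2: S0 reads c1=1 → after 2×micro: 1; S1 reads c0=1 → after 3×micro: 0; S2 reads c1=0 → after 1×micro: 0 ⇒ (c0=1, c1=0, c2=0)
[Gauss-Seidel] macro 3: S0 reads c1=0 → after 2×micro: 0; S1 reads c0=0 → after 3×micro: 1; S2 reads c1=1 → after 1×micro: -1 ⇒ (c0=0, c1=1, c2=-1)
[Gauss-Seidel] macro 4: S0 reads c1=1 → after 2×micro: 1; S1 reads c0=1 → after 3×micro: 0; S2 reads c1=0 → after 1×micro: 0 ⇒ (c0=1, c1=0, c2=0)
[Gauss-Seidel] macro 5: S0 reads c1=0 → after 2×micro: 0; S1 reads c0=0 → after 3×micro: 1; S2 reads c1=1 → after 1×micro: -1 ⇒ (c0=0, c1=1, c2=-1)
[Gauss-Seidel] macro 6: S0 reads c1=1 → after 2×micro: 1; S1 reads c0=1 → after 3×micro: 0; S2 reads c1=0 → after 1×micro: 0 ⇒ (c0=1, c1=0, c2=0)
[Gauss-Seidel] macro 7: S0 reads c1=0 → after 2×micro: 0; S1 reads c0=0 → after 3×micro: 1; S2 reads c1=1 → after 1×micro: -1 ⇒ (c0=0, c1=1, c2=-1)

first divergence at macro-step: 1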